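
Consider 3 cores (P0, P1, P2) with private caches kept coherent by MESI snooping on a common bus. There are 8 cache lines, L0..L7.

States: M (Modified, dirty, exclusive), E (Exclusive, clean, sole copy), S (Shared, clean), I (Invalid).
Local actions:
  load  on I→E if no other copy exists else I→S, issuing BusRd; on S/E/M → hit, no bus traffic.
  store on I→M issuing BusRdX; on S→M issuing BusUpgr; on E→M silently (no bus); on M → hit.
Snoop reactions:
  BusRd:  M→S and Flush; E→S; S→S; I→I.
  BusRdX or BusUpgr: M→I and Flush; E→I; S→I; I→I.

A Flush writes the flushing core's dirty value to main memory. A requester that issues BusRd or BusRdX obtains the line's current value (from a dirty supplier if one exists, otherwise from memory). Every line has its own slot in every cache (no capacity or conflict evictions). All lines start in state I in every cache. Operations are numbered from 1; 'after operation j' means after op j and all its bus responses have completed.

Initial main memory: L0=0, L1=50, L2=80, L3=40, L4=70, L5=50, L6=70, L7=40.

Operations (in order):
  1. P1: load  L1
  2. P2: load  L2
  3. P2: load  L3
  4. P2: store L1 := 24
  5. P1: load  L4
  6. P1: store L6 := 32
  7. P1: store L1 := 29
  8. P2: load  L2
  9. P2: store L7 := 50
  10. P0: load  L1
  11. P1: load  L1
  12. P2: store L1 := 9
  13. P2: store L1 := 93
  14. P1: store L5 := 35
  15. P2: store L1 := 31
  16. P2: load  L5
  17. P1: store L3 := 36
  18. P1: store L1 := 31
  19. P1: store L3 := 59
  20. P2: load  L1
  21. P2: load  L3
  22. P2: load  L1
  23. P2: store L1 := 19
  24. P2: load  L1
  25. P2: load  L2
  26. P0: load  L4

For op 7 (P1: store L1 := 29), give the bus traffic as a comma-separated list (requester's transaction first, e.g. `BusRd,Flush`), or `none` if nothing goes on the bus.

[1] P1: load  L1 | P0:I, P1:E(50), P2:I | bus: BusRd
[2] P2: load  L2 | P0:I, P1:I, P2:E(80) | bus: BusRd
[3] P2: load  L3 | P0:I, P1:I, P2:E(40) | bus: BusRd
[4] P2: store L1 := 24 | P0:I, P1:I, P2:M(24) | bus: BusRdX
[5] P1: load  L4 | P0:I, P1:E(70), P2:I | bus: BusRd
[6] P1: store L6 := 32 | P0:I, P1:M(32), P2:I | bus: BusRdX
[7] P1: store L1 := 29 | P0:I, P1:M(29), P2:I | bus: BusRdX,Flush
[8] P2: load  L2 | P0:I, P1:I, P2:E(80) | bus: none
[9] P2: store L7 := 50 | P0:I, P1:I, P2:M(50) | bus: BusRdX
[10] P0: load  L1 | P0:S(29), P1:S(29), P2:I | bus: BusRd,Flush
[11] P1: load  L1 | P0:S(29), P1:S(29), P2:I | bus: none
[12] P2: store L1 := 9 | P0:I, P1:I, P2:M(9) | bus: BusRdX
[13] P2: store L1 := 93 | P0:I, P1:I, P2:M(93) | bus: none
[14] P1: store L5 := 35 | P0:I, P1:M(35), P2:I | bus: BusRdX
[15] P2: store L1 := 31 | P0:I, P1:I, P2:M(31) | bus: none
[16] P2: load  L5 | P0:I, P1:S(35), P2:S(35) | bus: BusRd,Flush
[17] P1: store L3 := 36 | P0:I, P1:M(36), P2:I | bus: BusRdX
[18] P1: store L1 := 31 | P0:I, P1:M(31), P2:I | bus: BusRdX,Flush
[19] P1: store L3 := 59 | P0:I, P1:M(59), P2:I | bus: none
[20] P2: load  L1 | P0:I, P1:S(31), P2:S(31) | bus: BusRd,Flush
[21] P2: load  L3 | P0:I, P1:S(59), P2:S(59) | bus: BusRd,Flush
[22] P2: load  L1 | P0:I, P1:S(31), P2:S(31) | bus: none
[23] P2: store L1 := 19 | P0:I, P1:I, P2:M(19) | bus: BusUpgr
[24] P2: load  L1 | P0:I, P1:I, P2:M(19) | bus: none
[25] P2: load  L2 | P0:I, P1:I, P2:E(80) | bus: none
[26] P0: load  L4 | P0:S(70), P1:S(70), P2:I | bus: BusRd

bus = BusRdX,Flush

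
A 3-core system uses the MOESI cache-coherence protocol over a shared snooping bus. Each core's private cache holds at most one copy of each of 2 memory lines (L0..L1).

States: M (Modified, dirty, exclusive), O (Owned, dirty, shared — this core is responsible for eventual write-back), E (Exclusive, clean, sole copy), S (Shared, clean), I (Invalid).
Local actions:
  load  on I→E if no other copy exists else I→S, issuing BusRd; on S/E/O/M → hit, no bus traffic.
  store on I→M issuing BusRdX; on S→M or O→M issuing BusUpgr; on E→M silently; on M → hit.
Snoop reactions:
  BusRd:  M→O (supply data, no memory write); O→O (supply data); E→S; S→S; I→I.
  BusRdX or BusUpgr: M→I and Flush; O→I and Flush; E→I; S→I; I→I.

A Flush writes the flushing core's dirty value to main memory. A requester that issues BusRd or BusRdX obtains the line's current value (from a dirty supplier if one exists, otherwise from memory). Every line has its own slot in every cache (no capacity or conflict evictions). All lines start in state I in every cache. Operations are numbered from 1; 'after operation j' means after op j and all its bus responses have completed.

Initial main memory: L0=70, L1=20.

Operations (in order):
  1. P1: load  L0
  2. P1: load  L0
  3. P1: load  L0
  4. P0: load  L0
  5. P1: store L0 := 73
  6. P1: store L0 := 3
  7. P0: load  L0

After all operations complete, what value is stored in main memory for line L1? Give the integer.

memory[L1] = 20

1. P1: load  L0  bus=[BusRd]  L0: P0=I P1=E P2=I  mem[L0]=70
2. P1: load  L0  bus=[-]  L0: P0=I P1=E P2=I  mem[L0]=70
3. P1: load  L0  bus=[-]  L0: P0=I P1=E P2=I  mem[L0]=70
4. P0: load  L0  bus=[BusRd]  L0: P0=S P1=S P2=I  mem[L0]=70
5. P1: store L0 := 73  bus=[BusUpgr]  L0: P0=I P1=M P2=I  mem[L0]=70
6. P1: store L0 := 3  bus=[-]  L0: P0=I P1=M P2=I  mem[L0]=70
7. P0: load  L0  bus=[BusRd]  L0: P0=S P1=O P2=I  mem[L0]=70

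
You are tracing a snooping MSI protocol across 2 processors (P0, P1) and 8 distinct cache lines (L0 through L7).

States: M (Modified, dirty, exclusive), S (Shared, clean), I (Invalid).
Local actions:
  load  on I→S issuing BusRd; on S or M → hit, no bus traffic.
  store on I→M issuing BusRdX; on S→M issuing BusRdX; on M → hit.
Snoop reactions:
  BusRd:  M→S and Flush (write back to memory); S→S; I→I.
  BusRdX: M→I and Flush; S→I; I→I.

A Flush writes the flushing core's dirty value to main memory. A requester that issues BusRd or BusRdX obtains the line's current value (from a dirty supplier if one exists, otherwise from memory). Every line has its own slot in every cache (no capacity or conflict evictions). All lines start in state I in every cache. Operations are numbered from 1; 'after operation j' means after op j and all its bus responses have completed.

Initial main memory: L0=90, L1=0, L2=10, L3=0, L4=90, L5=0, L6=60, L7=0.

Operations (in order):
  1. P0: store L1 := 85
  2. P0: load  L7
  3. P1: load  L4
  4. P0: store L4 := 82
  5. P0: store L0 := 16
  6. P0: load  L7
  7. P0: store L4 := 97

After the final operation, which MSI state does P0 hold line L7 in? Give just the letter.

  op1 P0: store L1 := 85 → M/I on L1; bus BusRdX; mem=0
  op2 P0: load  L7 → S/I on L7; bus BusRd; mem=0
  op3 P1: load  L4 → I/S on L4; bus BusRd; mem=90
  op4 P0: store L4 := 82 → M/I on L4; bus BusRdX; mem=90
  op5 P0: store L0 := 16 → M/I on L0; bus BusRdX; mem=90
  op6 P0: load  L7 → S/I on L7; bus (none); mem=0
  op7 P0: store L4 := 97 → M/I on L4; bus (none); mem=90

state = S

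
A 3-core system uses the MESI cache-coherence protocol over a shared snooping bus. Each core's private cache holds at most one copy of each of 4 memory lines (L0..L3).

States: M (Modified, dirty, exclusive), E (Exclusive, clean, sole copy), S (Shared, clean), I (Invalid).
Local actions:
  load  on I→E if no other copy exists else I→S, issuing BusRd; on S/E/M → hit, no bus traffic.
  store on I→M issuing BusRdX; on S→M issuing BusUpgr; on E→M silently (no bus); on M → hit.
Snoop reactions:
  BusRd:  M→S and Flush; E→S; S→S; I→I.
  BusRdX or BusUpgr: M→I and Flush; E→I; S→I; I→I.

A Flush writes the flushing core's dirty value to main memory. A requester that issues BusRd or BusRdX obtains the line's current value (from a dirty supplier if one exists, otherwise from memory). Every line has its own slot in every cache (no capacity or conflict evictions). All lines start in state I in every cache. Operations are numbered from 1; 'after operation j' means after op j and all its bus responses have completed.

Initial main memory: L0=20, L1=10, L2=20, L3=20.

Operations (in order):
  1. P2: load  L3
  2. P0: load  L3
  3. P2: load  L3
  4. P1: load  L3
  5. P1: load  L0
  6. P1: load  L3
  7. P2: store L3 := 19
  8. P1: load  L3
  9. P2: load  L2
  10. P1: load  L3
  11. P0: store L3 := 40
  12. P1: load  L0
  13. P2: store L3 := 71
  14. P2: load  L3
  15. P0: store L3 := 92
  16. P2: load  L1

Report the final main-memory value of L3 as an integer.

step 1: P2: load  L3  ⟶  IIE  (L3)  txn=BusRd  M[L3]=20
step 2: P0: load  L3  ⟶  SIS  (L3)  txn=BusRd  M[L3]=20
step 3: P2: load  L3  ⟶  SIS  (L3)  txn=∅  M[L3]=20
step 4: P1: load  L3  ⟶  SSS  (L3)  txn=BusRd  M[L3]=20
step 5: P1: load  L0  ⟶  IEI  (L0)  txn=BusRd  M[L0]=20
step 6: P1: load  L3  ⟶  SSS  (L3)  txn=∅  M[L3]=20
step 7: P2: store L3 := 19  ⟶  IIM  (L3)  txn=BusUpgr  M[L3]=20
step 8: P1: load  L3  ⟶  ISS  (L3)  txn=BusRd+Flush  M[L3]=19
step 9: P2: load  L2  ⟶  IIE  (L2)  txn=BusRd  M[L2]=20
step 10: P1: load  L3  ⟶  ISS  (L3)  txn=∅  M[L3]=19
step 11: P0: store L3 := 40  ⟶  MII  (L3)  txn=BusRdX  M[L3]=19
step 12: P1: load  L0  ⟶  IEI  (L0)  txn=∅  M[L0]=20
step 13: P2: store L3 := 71  ⟶  IIM  (L3)  txn=BusRdX+Flush  M[L3]=40
step 14: P2: load  L3  ⟶  IIM  (L3)  txn=∅  M[L3]=40
step 15: P0: store L3 := 92  ⟶  MII  (L3)  txn=BusRdX+Flush  M[L3]=71
step 16: P2: load  L1  ⟶  IIE  (L1)  txn=BusRd  M[L1]=10

memory[L3] = 71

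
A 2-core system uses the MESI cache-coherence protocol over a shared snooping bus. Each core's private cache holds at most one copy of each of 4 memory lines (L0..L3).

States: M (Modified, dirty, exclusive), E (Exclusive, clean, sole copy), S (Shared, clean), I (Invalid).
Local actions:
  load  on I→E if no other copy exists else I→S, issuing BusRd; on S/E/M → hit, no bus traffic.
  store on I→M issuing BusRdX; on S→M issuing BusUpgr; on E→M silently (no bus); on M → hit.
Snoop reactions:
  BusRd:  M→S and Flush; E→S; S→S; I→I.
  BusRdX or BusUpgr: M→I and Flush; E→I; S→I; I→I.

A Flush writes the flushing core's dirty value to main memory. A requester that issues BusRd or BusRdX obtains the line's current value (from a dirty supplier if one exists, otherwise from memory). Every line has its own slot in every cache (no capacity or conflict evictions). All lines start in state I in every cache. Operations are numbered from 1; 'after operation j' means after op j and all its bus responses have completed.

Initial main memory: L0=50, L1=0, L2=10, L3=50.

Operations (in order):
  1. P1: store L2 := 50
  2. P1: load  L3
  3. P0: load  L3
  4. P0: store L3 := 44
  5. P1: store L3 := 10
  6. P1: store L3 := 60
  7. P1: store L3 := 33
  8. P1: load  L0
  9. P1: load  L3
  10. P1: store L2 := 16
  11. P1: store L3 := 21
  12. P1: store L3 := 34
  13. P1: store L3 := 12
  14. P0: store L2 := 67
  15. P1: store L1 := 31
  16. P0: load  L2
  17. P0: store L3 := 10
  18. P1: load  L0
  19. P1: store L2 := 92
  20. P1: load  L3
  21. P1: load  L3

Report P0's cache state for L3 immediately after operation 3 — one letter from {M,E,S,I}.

state = S

1. P1: store L2 := 50  bus=[BusRdX]  L2: P0=I P1=M  mem[L2]=10
2. P1: load  L3  bus=[BusRd]  L3: P0=I P1=E  mem[L3]=50
3. P0: load  L3  bus=[BusRd]  L3: P0=S P1=S  mem[L3]=50
4. P0: store L3 := 44  bus=[BusUpgr]  L3: P0=M P1=I  mem[L3]=50
5. P1: store L3 := 10  bus=[BusRdX,Flush]  L3: P0=I P1=M  mem[L3]=44
6. P1: store L3 := 60  bus=[-]  L3: P0=I P1=M  mem[L3]=44
7. P1: store L3 := 33  bus=[-]  L3: P0=I P1=M  mem[L3]=44
8. P1: load  L0  bus=[BusRd]  L0: P0=I P1=E  mem[L0]=50
9. P1: load  L3  bus=[-]  L3: P0=I P1=M  mem[L3]=44
10. P1: store L2 := 16  bus=[-]  L2: P0=I P1=M  mem[L2]=10
11. P1: store L3 := 21  bus=[-]  L3: P0=I P1=M  mem[L3]=44
12. P1: store L3 := 34  bus=[-]  L3: P0=I P1=M  mem[L3]=44
13. P1: store L3 := 12  bus=[-]  L3: P0=I P1=M  mem[L3]=44
14. P0: store L2 := 67  bus=[BusRdX,Flush]  L2: P0=M P1=I  mem[L2]=16
15. P1: store L1 := 31  bus=[BusRdX]  L1: P0=I P1=M  mem[L1]=0
16. P0: load  L2  bus=[-]  L2: P0=M P1=I  mem[L2]=16
17. P0: store L3 := 10  bus=[BusRdX,Flush]  L3: P0=M P1=I  mem[L3]=12
18. P1: load  L0  bus=[-]  L0: P0=I P1=E  mem[L0]=50
19. P1: store L2 := 92  bus=[BusRdX,Flush]  L2: P0=I P1=M  mem[L2]=67
20. P1: load  L3  bus=[BusRd,Flush]  L3: P0=S P1=S  mem[L3]=10
21. P1: load  L3  bus=[-]  L3: P0=S P1=S  mem[L3]=10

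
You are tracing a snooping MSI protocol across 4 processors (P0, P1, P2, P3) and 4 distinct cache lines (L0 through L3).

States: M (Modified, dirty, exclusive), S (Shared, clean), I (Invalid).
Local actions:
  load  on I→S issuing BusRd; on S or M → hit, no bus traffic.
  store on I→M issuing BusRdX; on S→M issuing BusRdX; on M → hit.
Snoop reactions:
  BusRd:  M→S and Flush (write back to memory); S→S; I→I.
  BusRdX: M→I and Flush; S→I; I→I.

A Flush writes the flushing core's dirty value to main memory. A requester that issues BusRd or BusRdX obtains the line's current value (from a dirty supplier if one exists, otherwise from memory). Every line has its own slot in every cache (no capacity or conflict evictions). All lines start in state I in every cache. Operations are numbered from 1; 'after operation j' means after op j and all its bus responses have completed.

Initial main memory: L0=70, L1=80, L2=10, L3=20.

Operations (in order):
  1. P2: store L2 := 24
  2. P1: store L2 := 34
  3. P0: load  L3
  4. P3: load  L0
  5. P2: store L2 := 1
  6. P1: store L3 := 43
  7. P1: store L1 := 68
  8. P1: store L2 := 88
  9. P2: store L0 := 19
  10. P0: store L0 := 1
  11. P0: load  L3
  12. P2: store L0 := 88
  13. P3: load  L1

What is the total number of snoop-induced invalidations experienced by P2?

invalidations = 3

step 1: P2: store L2 := 24  ⟶  IIMI  (L2)  txn=BusRdX  M[L2]=10
step 2: P1: store L2 := 34  ⟶  IMII  (L2)  txn=BusRdX+Flush  M[L2]=24
step 3: P0: load  L3  ⟶  SIII  (L3)  txn=BusRd  M[L3]=20
step 4: P3: load  L0  ⟶  IIIS  (L0)  txn=BusRd  M[L0]=70
step 5: P2: store L2 := 1  ⟶  IIMI  (L2)  txn=BusRdX+Flush  M[L2]=34
step 6: P1: store L3 := 43  ⟶  IMII  (L3)  txn=BusRdX  M[L3]=20
step 7: P1: store L1 := 68  ⟶  IMII  (L1)  txn=BusRdX  M[L1]=80
step 8: P1: store L2 := 88  ⟶  IMII  (L2)  txn=BusRdX+Flush  M[L2]=1
step 9: P2: store L0 := 19  ⟶  IIMI  (L0)  txn=BusRdX  M[L0]=70
step 10: P0: store L0 := 1  ⟶  MIII  (L0)  txn=BusRdX+Flush  M[L0]=19
step 11: P0: load  L3  ⟶  SSII  (L3)  txn=BusRd+Flush  M[L3]=43
step 12: P2: store L0 := 88  ⟶  IIMI  (L0)  txn=BusRdX+Flush  M[L0]=1
step 13: P3: load  L1  ⟶  ISIS  (L1)  txn=BusRd+Flush  M[L1]=68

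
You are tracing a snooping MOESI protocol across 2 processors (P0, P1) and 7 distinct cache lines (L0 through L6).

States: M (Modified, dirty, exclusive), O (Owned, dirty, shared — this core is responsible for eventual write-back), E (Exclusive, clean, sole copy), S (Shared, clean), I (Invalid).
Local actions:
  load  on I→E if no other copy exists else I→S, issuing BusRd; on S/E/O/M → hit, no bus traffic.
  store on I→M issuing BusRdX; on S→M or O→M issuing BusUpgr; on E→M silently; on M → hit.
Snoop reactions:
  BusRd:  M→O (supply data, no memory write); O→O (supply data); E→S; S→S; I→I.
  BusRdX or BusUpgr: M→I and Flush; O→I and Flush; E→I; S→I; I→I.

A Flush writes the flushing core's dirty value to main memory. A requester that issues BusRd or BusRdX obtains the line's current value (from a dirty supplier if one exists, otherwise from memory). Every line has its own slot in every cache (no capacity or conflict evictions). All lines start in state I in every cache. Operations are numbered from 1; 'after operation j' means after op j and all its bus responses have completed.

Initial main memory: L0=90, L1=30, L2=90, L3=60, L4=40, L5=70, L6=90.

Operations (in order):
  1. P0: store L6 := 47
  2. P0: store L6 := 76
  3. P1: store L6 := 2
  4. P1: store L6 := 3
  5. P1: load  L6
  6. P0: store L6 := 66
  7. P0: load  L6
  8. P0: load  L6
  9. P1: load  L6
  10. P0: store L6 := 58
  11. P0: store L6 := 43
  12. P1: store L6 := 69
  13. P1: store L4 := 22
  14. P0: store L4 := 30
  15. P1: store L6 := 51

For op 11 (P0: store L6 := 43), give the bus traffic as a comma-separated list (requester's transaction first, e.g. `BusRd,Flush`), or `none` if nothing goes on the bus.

[1] P0: store L6 := 47 | P0:M(47), P1:I | bus: BusRdX
[2] P0: store L6 := 76 | P0:M(76), P1:I | bus: none
[3] P1: store L6 := 2 | P0:I, P1:M(2) | bus: BusRdX,Flush
[4] P1: store L6 := 3 | P0:I, P1:M(3) | bus: none
[5] P1: load  L6 | P0:I, P1:M(3) | bus: none
[6] P0: store L6 := 66 | P0:M(66), P1:I | bus: BusRdX,Flush
[7] P0: load  L6 | P0:M(66), P1:I | bus: none
[8] P0: load  L6 | P0:M(66), P1:I | bus: none
[9] P1: load  L6 | P0:O(66), P1:S(66) | bus: BusRd
[10] P0: store L6 := 58 | P0:M(58), P1:I | bus: BusUpgr
[11] P0: store L6 := 43 | P0:M(43), P1:I | bus: none
[12] P1: store L6 := 69 | P0:I, P1:M(69) | bus: BusRdX,Flush
[13] P1: store L4 := 22 | P0:I, P1:M(22) | bus: BusRdX
[14] P0: store L4 := 30 | P0:M(30), P1:I | bus: BusRdX,Flush
[15] P1: store L6 := 51 | P0:I, P1:M(51) | bus: none

bus = none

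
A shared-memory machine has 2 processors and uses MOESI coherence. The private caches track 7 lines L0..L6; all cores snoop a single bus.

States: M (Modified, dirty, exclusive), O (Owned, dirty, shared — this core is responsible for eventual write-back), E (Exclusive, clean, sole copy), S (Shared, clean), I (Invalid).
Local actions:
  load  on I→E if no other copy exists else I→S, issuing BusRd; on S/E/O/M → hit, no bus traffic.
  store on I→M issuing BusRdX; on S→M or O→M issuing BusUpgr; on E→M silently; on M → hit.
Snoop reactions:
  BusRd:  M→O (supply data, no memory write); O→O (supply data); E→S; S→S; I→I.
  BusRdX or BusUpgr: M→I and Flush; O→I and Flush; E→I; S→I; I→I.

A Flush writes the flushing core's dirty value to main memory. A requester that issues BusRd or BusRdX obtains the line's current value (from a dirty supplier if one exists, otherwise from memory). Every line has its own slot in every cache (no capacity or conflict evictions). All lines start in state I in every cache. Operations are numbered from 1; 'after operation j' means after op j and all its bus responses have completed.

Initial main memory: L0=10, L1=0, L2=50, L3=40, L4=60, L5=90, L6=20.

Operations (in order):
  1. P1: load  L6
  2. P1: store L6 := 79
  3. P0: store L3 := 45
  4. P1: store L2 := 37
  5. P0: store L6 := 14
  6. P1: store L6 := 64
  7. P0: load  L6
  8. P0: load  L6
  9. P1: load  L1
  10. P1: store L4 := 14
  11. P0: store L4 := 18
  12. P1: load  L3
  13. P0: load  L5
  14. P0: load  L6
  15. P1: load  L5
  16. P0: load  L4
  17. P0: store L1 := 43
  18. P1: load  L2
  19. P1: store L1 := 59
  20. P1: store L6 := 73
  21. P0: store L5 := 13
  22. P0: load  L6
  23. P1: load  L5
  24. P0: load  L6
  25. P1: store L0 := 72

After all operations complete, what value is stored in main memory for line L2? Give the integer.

[1] P1: load  L6 | P0:I, P1:E(20) | bus: BusRd
[2] P1: store L6 := 79 | P0:I, P1:M(79) | bus: none
[3] P0: store L3 := 45 | P0:M(45), P1:I | bus: BusRdX
[4] P1: store L2 := 37 | P0:I, P1:M(37) | bus: BusRdX
[5] P0: store L6 := 14 | P0:M(14), P1:I | bus: BusRdX,Flush
[6] P1: store L6 := 64 | P0:I, P1:M(64) | bus: BusRdX,Flush
[7] P0: load  L6 | P0:S(64), P1:O(64) | bus: BusRd
[8] P0: load  L6 | P0:S(64), P1:O(64) | bus: none
[9] P1: load  L1 | P0:I, P1:E(0) | bus: BusRd
[10] P1: store L4 := 14 | P0:I, P1:M(14) | bus: BusRdX
[11] P0: store L4 := 18 | P0:M(18), P1:I | bus: BusRdX,Flush
[12] P1: load  L3 | P0:O(45), P1:S(45) | bus: BusRd
[13] P0: load  L5 | P0:E(90), P1:I | bus: BusRd
[14] P0: load  L6 | P0:S(64), P1:O(64) | bus: none
[15] P1: load  L5 | P0:S(90), P1:S(90) | bus: BusRd
[16] P0: load  L4 | P0:M(18), P1:I | bus: none
[17] P0: store L1 := 43 | P0:M(43), P1:I | bus: BusRdX
[18] P1: load  L2 | P0:I, P1:M(37) | bus: none
[19] P1: store L1 := 59 | P0:I, P1:M(59) | bus: BusRdX,Flush
[20] P1: store L6 := 73 | P0:I, P1:M(73) | bus: BusUpgr
[21] P0: store L5 := 13 | P0:M(13), P1:I | bus: BusUpgr
[22] P0: load  L6 | P0:S(73), P1:O(73) | bus: BusRd
[23] P1: load  L5 | P0:O(13), P1:S(13) | bus: BusRd
[24] P0: load  L6 | P0:S(73), P1:O(73) | bus: none
[25] P1: store L0 := 72 | P0:I, P1:M(72) | bus: BusRdX

memory[L2] = 50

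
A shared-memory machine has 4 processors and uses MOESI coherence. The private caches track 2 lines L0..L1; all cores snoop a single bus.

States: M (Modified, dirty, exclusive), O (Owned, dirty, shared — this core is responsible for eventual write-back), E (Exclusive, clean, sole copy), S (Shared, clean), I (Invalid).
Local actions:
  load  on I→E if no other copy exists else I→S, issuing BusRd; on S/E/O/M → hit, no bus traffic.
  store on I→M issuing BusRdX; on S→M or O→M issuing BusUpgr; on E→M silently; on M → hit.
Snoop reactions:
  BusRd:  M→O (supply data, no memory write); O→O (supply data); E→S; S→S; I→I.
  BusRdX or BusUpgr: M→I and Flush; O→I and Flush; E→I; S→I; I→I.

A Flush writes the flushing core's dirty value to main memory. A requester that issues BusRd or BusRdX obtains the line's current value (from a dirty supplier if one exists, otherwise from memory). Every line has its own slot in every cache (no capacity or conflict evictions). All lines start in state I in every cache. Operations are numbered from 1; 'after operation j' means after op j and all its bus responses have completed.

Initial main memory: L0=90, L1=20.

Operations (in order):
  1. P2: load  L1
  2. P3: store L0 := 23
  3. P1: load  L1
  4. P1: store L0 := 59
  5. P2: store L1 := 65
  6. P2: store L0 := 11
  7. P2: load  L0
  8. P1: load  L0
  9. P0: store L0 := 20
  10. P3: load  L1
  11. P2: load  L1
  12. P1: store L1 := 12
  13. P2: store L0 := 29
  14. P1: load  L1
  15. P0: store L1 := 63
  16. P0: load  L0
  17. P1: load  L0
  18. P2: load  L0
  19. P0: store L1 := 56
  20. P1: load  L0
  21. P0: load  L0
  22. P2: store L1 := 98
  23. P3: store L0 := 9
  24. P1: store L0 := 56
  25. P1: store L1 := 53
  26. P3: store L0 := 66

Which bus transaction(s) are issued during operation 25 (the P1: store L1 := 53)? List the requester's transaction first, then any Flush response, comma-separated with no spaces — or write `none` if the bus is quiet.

bus = BusRdX,Flush

  op1 P2: load  L1 → I/I/E/I on L1; bus BusRd; mem=20
  op2 P3: store L0 := 23 → I/I/I/M on L0; bus BusRdX; mem=90
  op3 P1: load  L1 → I/S/S/I on L1; bus BusRd; mem=20
  op4 P1: store L0 := 59 → I/M/I/I on L0; bus BusRdX Flush; mem=23
  op5 P2: store L1 := 65 → I/I/M/I on L1; bus BusUpgr; mem=20
  op6 P2: store L0 := 11 → I/I/M/I on L0; bus BusRdX Flush; mem=59
  op7 P2: load  L0 → I/I/M/I on L0; bus (none); mem=59
  op8 P1: load  L0 → I/S/O/I on L0; bus BusRd; mem=59
  op9 P0: store L0 := 20 → M/I/I/I on L0; bus BusRdX Flush; mem=11
  op10 P3: load  L1 → I/I/O/S on L1; bus BusRd; mem=20
  op11 P2: load  L1 → I/I/O/S on L1; bus (none); mem=20
  op12 P1: store L1 := 12 → I/M/I/I on L1; bus BusRdX Flush; mem=65
  op13 P2: store L0 := 29 → I/I/M/I on L0; bus BusRdX Flush; mem=20
  op14 P1: load  L1 → I/M/I/I on L1; bus (none); mem=65
  op15 P0: store L1 := 63 → M/I/I/I on L1; bus BusRdX Flush; mem=12
  op16 P0: load  L0 → S/I/O/I on L0; bus BusRd; mem=20
  op17 P1: load  L0 → S/S/O/I on L0; bus BusRd; mem=20
  op18 P2: load  L0 → S/S/O/I on L0; bus (none); mem=20
  op19 P0: store L1 := 56 → M/I/I/I on L1; bus (none); mem=12
  op20 P1: load  L0 → S/S/O/I on L0; bus (none); mem=20
  op21 P0: load  L0 → S/S/O/I on L0; bus (none); mem=20
  op22 P2: store L1 := 98 → I/I/M/I on L1; bus BusRdX Flush; mem=56
  op23 P3: store L0 := 9 → I/I/I/M on L0; bus BusRdX Flush; mem=29
  op24 P1: store L0 := 56 → I/M/I/I on L0; bus BusRdX Flush; mem=9
  op25 P1: store L1 := 53 → I/M/I/I on L1; bus BusRdX Flush; mem=98
  op26 P3: store L0 := 66 → I/I/I/M on L0; bus BusRdX Flush; mem=56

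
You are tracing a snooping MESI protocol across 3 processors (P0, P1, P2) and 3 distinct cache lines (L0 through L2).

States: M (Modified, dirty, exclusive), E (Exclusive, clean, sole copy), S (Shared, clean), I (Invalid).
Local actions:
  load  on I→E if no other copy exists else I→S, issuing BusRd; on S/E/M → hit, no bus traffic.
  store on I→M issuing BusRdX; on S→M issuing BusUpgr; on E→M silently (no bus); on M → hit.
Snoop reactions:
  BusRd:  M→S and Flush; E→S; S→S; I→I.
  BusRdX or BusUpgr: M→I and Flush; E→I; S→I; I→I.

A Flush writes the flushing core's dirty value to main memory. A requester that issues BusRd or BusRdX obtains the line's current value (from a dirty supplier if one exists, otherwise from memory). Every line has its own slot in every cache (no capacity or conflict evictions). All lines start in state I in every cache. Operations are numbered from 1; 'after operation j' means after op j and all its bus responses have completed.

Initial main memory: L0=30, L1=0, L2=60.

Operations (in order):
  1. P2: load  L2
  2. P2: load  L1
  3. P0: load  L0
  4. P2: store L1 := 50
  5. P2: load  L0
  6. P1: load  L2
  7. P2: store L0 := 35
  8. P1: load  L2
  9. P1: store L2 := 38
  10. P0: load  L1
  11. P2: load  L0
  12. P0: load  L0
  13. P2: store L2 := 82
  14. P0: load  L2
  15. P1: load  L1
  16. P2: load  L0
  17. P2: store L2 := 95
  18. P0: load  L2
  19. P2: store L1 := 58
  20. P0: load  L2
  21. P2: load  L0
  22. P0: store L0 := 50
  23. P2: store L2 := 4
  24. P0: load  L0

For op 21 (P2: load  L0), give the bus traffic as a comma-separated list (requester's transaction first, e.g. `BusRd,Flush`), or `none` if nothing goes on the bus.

[1] P2: load  L2 | P0:I, P1:I, P2:E(60) | bus: BusRd
[2] P2: load  L1 | P0:I, P1:I, P2:E(0) | bus: BusRd
[3] P0: load  L0 | P0:E(30), P1:I, P2:I | bus: BusRd
[4] P2: store L1 := 50 | P0:I, P1:I, P2:M(50) | bus: none
[5] P2: load  L0 | P0:S(30), P1:I, P2:S(30) | bus: BusRd
[6] P1: load  L2 | P0:I, P1:S(60), P2:S(60) | bus: BusRd
[7] P2: store L0 := 35 | P0:I, P1:I, P2:M(35) | bus: BusUpgr
[8] P1: load  L2 | P0:I, P1:S(60), P2:S(60) | bus: none
[9] P1: store L2 := 38 | P0:I, P1:M(38), P2:I | bus: BusUpgr
[10] P0: load  L1 | P0:S(50), P1:I, P2:S(50) | bus: BusRd,Flush
[11] P2: load  L0 | P0:I, P1:I, P2:M(35) | bus: none
[12] P0: load  L0 | P0:S(35), P1:I, P2:S(35) | bus: BusRd,Flush
[13] P2: store L2 := 82 | P0:I, P1:I, P2:M(82) | bus: BusRdX,Flush
[14] P0: load  L2 | P0:S(82), P1:I, P2:S(82) | bus: BusRd,Flush
[15] P1: load  L1 | P0:S(50), P1:S(50), P2:S(50) | bus: BusRd
[16] P2: load  L0 | P0:S(35), P1:I, P2:S(35) | bus: none
[17] P2: store L2 := 95 | P0:I, P1:I, P2:M(95) | bus: BusUpgr
[18] P0: load  L2 | P0:S(95), P1:I, P2:S(95) | bus: BusRd,Flush
[19] P2: store L1 := 58 | P0:I, P1:I, P2:M(58) | bus: BusUpgr
[20] P0: load  L2 | P0:S(95), P1:I, P2:S(95) | bus: none
[21] P2: load  L0 | P0:S(35), P1:I, P2:S(35) | bus: none
[22] P0: store L0 := 50 | P0:M(50), P1:I, P2:I | bus: BusUpgr
[23] P2: store L2 := 4 | P0:I, P1:I, P2:M(4) | bus: BusUpgr
[24] P0: load  L0 | P0:M(50), P1:I, P2:I | bus: none

bus = none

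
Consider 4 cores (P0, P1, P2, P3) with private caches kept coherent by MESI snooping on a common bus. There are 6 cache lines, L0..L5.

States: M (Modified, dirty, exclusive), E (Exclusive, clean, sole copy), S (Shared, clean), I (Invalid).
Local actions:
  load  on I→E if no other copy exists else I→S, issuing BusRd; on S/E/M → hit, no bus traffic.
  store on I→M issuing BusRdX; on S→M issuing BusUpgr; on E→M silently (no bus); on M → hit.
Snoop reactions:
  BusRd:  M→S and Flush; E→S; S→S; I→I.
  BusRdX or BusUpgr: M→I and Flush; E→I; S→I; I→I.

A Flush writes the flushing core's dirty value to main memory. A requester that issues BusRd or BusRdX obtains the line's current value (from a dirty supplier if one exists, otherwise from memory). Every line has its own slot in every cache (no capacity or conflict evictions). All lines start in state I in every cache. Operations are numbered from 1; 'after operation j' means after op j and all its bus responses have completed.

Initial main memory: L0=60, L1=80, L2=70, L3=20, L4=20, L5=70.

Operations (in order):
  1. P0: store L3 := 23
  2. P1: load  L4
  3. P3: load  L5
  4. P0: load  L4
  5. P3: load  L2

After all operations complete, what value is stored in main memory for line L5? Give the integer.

memory[L5] = 70

1. P0: store L3 := 23  bus=[BusRdX]  L3: P0=M P1=I P2=I P3=I  mem[L3]=20
2. P1: load  L4  bus=[BusRd]  L4: P0=I P1=E P2=I P3=I  mem[L4]=20
3. P3: load  L5  bus=[BusRd]  L5: P0=I P1=I P2=I P3=E  mem[L5]=70
4. P0: load  L4  bus=[BusRd]  L4: P0=S P1=S P2=I P3=I  mem[L4]=20
5. P3: load  L2  bus=[BusRd]  L2: P0=I P1=I P2=I P3=E  mem[L2]=70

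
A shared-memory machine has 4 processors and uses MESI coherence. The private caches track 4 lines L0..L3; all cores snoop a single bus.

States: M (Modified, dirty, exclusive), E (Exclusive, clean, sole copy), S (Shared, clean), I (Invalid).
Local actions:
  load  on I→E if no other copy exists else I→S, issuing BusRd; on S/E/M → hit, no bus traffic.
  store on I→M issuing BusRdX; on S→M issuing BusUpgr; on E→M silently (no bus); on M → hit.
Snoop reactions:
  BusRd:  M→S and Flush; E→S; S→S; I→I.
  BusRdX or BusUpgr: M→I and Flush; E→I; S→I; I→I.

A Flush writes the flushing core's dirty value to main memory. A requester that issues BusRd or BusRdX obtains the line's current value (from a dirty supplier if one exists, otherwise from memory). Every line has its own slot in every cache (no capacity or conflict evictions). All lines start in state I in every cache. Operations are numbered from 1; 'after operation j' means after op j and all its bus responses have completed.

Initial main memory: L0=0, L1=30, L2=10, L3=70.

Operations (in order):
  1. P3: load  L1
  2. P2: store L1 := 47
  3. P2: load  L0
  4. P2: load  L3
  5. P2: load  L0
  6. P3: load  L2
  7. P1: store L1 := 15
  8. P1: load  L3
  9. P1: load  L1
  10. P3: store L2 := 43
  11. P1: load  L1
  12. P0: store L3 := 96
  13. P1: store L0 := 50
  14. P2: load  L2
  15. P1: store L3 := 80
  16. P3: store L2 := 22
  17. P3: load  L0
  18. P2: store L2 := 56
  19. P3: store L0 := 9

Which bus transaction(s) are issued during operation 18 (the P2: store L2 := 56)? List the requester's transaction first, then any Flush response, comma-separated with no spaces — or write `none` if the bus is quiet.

[1] P3: load  L1 | P0:I, P1:I, P2:I, P3:E(30) | bus: BusRd
[2] P2: store L1 := 47 | P0:I, P1:I, P2:M(47), P3:I | bus: BusRdX
[3] P2: load  L0 | P0:I, P1:I, P2:E(0), P3:I | bus: BusRd
[4] P2: load  L3 | P0:I, P1:I, P2:E(70), P3:I | bus: BusRd
[5] P2: load  L0 | P0:I, P1:I, P2:E(0), P3:I | bus: none
[6] P3: load  L2 | P0:I, P1:I, P2:I, P3:E(10) | bus: BusRd
[7] P1: store L1 := 15 | P0:I, P1:M(15), P2:I, P3:I | bus: BusRdX,Flush
[8] P1: load  L3 | P0:I, P1:S(70), P2:S(70), P3:I | bus: BusRd
[9] P1: load  L1 | P0:I, P1:M(15), P2:I, P3:I | bus: none
[10] P3: store L2 := 43 | P0:I, P1:I, P2:I, P3:M(43) | bus: none
[11] P1: load  L1 | P0:I, P1:M(15), P2:I, P3:I | bus: none
[12] P0: store L3 := 96 | P0:M(96), P1:I, P2:I, P3:I | bus: BusRdX
[13] P1: store L0 := 50 | P0:I, P1:M(50), P2:I, P3:I | bus: BusRdX
[14] P2: load  L2 | P0:I, P1:I, P2:S(43), P3:S(43) | bus: BusRd,Flush
[15] P1: store L3 := 80 | P0:I, P1:M(80), P2:I, P3:I | bus: BusRdX,Flush
[16] P3: store L2 := 22 | P0:I, P1:I, P2:I, P3:M(22) | bus: BusUpgr
[17] P3: load  L0 | P0:I, P1:S(50), P2:I, P3:S(50) | bus: BusRd,Flush
[18] P2: store L2 := 56 | P0:I, P1:I, P2:M(56), P3:I | bus: BusRdX,Flush
[19] P3: store L0 := 9 | P0:I, P1:I, P2:I, P3:M(9) | bus: BusUpgr

bus = BusRdX,Flush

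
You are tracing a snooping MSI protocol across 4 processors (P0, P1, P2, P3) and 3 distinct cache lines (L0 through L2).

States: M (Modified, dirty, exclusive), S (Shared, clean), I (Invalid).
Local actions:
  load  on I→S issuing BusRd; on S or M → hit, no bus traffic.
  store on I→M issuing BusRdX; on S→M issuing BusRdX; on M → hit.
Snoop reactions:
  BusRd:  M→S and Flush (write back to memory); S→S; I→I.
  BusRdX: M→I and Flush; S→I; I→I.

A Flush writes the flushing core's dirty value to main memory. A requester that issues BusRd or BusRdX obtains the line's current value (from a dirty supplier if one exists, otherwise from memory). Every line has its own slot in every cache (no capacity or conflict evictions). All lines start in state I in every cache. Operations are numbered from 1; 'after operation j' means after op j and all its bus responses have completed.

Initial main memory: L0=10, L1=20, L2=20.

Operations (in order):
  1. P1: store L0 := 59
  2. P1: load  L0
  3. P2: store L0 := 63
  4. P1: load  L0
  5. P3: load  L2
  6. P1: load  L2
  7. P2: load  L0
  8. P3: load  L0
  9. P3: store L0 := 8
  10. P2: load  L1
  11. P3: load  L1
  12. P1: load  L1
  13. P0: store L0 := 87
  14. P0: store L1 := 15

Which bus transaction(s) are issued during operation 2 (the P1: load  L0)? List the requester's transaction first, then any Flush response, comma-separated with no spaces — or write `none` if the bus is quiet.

bus = none

1. P1: store L0 := 59  bus=[BusRdX]  L0: P0=I P1=M P2=I P3=I  mem[L0]=10
2. P1: load  L0  bus=[-]  L0: P0=I P1=M P2=I P3=I  mem[L0]=10
3. P2: store L0 := 63  bus=[BusRdX,Flush]  L0: P0=I P1=I P2=M P3=I  mem[L0]=59
4. P1: load  L0  bus=[BusRd,Flush]  L0: P0=I P1=S P2=S P3=I  mem[L0]=63
5. P3: load  L2  bus=[BusRd]  L2: P0=I P1=I P2=I P3=S  mem[L2]=20
6. P1: load  L2  bus=[BusRd]  L2: P0=I P1=S P2=I P3=S  mem[L2]=20
7. P2: load  L0  bus=[-]  L0: P0=I P1=S P2=S P3=I  mem[L0]=63
8. P3: load  L0  bus=[BusRd]  L0: P0=I P1=S P2=S P3=S  mem[L0]=63
9. P3: store L0 := 8  bus=[BusRdX]  L0: P0=I P1=I P2=I P3=M  mem[L0]=63
10. P2: load  L1  bus=[BusRd]  L1: P0=I P1=I P2=S P3=I  mem[L1]=20
11. P3: load  L1  bus=[BusRd]  L1: P0=I P1=I P2=S P3=S  mem[L1]=20
12. P1: load  L1  bus=[BusRd]  L1: P0=I P1=S P2=S P3=S  mem[L1]=20
13. P0: store L0 := 87  bus=[BusRdX,Flush]  L0: P0=M P1=I P2=I P3=I  mem[L0]=8
14. P0: store L1 := 15  bus=[BusRdX]  L1: P0=M P1=I P2=I P3=I  mem[L1]=20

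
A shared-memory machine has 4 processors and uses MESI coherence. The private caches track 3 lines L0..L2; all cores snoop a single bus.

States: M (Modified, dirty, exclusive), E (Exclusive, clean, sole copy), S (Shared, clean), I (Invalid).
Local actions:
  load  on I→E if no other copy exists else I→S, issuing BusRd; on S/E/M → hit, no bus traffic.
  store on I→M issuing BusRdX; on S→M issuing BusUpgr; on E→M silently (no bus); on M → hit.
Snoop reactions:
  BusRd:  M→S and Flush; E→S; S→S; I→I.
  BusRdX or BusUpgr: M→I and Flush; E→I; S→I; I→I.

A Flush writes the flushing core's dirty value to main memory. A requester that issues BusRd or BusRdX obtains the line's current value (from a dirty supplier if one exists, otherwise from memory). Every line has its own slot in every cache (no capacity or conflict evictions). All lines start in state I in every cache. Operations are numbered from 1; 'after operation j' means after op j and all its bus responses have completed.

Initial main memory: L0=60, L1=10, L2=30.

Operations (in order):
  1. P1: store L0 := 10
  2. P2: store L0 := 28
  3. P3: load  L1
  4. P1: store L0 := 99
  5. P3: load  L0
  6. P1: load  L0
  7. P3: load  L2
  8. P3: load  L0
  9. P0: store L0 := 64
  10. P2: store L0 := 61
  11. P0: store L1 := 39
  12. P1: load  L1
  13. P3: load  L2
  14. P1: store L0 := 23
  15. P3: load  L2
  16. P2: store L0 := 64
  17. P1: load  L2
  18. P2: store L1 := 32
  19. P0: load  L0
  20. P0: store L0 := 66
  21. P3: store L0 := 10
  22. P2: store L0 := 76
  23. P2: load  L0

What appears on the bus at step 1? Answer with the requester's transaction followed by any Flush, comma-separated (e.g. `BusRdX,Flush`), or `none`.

bus = BusRdX

  op1 P1: store L0 := 10 → I/M/I/I on L0; bus BusRdX; mem=60
  op2 P2: store L0 := 28 → I/I/M/I on L0; bus BusRdX Flush; mem=10
  op3 P3: load  L1 → I/I/I/E on L1; bus BusRd; mem=10
  op4 P1: store L0 := 99 → I/M/I/I on L0; bus BusRdX Flush; mem=28
  op5 P3: load  L0 → I/S/I/S on L0; bus BusRd Flush; mem=99
  op6 P1: load  L0 → I/S/I/S on L0; bus (none); mem=99
  op7 P3: load  L2 → I/I/I/E on L2; bus BusRd; mem=30
  op8 P3: load  L0 → I/S/I/S on L0; bus (none); mem=99
  op9 P0: store L0 := 64 → M/I/I/I on L0; bus BusRdX; mem=99
  op10 P2: store L0 := 61 → I/I/M/I on L0; bus BusRdX Flush; mem=64
  op11 P0: store L1 := 39 → M/I/I/I on L1; bus BusRdX; mem=10
  op12 P1: load  L1 → S/S/I/I on L1; bus BusRd Flush; mem=39
  op13 P3: load  L2 → I/I/I/E on L2; bus (none); mem=30
  op14 P1: store L0 := 23 → I/M/I/I on L0; bus BusRdX Flush; mem=61
  op15 P3: load  L2 → I/I/I/E on L2; bus (none); mem=30
  op16 P2: store L0 := 64 → I/I/M/I on L0; bus BusRdX Flush; mem=23
  op17 P1: load  L2 → I/S/I/S on L2; bus BusRd; mem=30
  op18 P2: store L1 := 32 → I/I/M/I on L1; bus BusRdX; mem=39
  op19 P0: load  L0 → S/I/S/I on L0; bus BusRd Flush; mem=64
  op20 P0: store L0 := 66 → M/I/I/I on L0; bus BusUpgr; mem=64
  op21 P3: store L0 := 10 → I/I/I/M on L0; bus BusRdX Flush; mem=66
  op22 P2: store L0 := 76 → I/I/M/I on L0; bus BusRdX Flush; mem=10
  op23 P2: load  L0 → I/I/M/I on L0; bus (none); mem=10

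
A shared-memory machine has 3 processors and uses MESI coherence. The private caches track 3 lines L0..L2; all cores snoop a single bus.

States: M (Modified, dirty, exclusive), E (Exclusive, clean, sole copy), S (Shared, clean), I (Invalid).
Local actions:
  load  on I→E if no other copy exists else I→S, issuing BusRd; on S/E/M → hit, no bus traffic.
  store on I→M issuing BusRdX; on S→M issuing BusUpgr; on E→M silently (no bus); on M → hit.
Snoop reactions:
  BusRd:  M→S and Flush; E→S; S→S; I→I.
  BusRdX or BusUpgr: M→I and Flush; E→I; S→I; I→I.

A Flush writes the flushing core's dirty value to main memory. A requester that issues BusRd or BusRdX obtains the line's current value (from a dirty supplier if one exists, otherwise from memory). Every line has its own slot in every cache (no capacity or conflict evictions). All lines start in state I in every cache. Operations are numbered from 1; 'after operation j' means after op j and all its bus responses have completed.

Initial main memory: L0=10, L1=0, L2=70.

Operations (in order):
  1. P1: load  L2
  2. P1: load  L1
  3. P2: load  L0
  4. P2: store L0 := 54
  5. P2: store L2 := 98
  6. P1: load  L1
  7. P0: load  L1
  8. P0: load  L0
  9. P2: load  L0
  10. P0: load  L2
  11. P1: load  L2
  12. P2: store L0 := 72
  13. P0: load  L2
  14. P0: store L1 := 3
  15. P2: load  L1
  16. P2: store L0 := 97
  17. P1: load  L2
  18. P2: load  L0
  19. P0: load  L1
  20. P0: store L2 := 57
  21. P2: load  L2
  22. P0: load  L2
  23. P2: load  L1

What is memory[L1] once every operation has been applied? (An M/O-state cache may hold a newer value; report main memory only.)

[1] P1: load  L2 | P0:I, P1:E(70), P2:I | bus: BusRd
[2] P1: load  L1 | P0:I, P1:E(0), P2:I | bus: BusRd
[3] P2: load  L0 | P0:I, P1:I, P2:E(10) | bus: BusRd
[4] P2: store L0 := 54 | P0:I, P1:I, P2:M(54) | bus: none
[5] P2: store L2 := 98 | P0:I, P1:I, P2:M(98) | bus: BusRdX
[6] P1: load  L1 | P0:I, P1:E(0), P2:I | bus: none
[7] P0: load  L1 | P0:S(0), P1:S(0), P2:I | bus: BusRd
[8] P0: load  L0 | P0:S(54), P1:I, P2:S(54) | bus: BusRd,Flush
[9] P2: load  L0 | P0:S(54), P1:I, P2:S(54) | bus: none
[10] P0: load  L2 | P0:S(98), P1:I, P2:S(98) | bus: BusRd,Flush
[11] P1: load  L2 | P0:S(98), P1:S(98), P2:S(98) | bus: BusRd
[12] P2: store L0 := 72 | P0:I, P1:I, P2:M(72) | bus: BusUpgr
[13] P0: load  L2 | P0:S(98), P1:S(98), P2:S(98) | bus: none
[14] P0: store L1 := 3 | P0:M(3), P1:I, P2:I | bus: BusUpgr
[15] P2: load  L1 | P0:S(3), P1:I, P2:S(3) | bus: BusRd,Flush
[16] P2: store L0 := 97 | P0:I, P1:I, P2:M(97) | bus: none
[17] P1: load  L2 | P0:S(98), P1:S(98), P2:S(98) | bus: none
[18] P2: load  L0 | P0:I, P1:I, P2:M(97) | bus: none
[19] P0: load  L1 | P0:S(3), P1:I, P2:S(3) | bus: none
[20] P0: store L2 := 57 | P0:M(57), P1:I, P2:I | bus: BusUpgr
[21] P2: load  L2 | P0:S(57), P1:I, P2:S(57) | bus: BusRd,Flush
[22] P0: load  L2 | P0:S(57), P1:I, P2:S(57) | bus: none
[23] P2: load  L1 | P0:S(3), P1:I, P2:S(3) | bus: none

memory[L1] = 3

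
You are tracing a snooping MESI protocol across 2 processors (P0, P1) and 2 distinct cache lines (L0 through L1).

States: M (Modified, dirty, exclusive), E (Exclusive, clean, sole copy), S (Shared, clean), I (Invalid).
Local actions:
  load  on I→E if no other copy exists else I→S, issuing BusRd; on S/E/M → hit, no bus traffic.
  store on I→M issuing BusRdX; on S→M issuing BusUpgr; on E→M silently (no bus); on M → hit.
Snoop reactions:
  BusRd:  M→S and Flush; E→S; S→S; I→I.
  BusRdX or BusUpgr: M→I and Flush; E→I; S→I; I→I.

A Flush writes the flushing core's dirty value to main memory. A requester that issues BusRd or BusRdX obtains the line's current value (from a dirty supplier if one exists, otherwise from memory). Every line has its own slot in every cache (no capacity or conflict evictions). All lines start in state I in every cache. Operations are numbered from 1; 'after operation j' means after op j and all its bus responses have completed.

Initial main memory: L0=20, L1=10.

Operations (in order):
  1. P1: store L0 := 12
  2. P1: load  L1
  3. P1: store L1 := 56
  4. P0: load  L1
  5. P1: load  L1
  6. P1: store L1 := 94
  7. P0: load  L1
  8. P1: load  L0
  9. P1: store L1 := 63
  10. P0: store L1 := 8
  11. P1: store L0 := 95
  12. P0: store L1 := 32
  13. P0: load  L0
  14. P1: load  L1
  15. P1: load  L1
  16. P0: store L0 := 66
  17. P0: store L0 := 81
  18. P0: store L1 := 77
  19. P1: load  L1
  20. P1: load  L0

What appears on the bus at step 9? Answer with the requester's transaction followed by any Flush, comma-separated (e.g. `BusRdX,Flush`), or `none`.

bus = BusUpgr

[1] P1: store L0 := 12 | P0:I, P1:M(12) | bus: BusRdX
[2] P1: load  L1 | P0:I, P1:E(10) | bus: BusRd
[3] P1: store L1 := 56 | P0:I, P1:M(56) | bus: none
[4] P0: load  L1 | P0:S(56), P1:S(56) | bus: BusRd,Flush
[5] P1: load  L1 | P0:S(56), P1:S(56) | bus: none
[6] P1: store L1 := 94 | P0:I, P1:M(94) | bus: BusUpgr
[7] P0: load  L1 | P0:S(94), P1:S(94) | bus: BusRd,Flush
[8] P1: load  L0 | P0:I, P1:M(12) | bus: none
[9] P1: store L1 := 63 | P0:I, P1:M(63) | bus: BusUpgr
[10] P0: store L1 := 8 | P0:M(8), P1:I | bus: BusRdX,Flush
[11] P1: store L0 := 95 | P0:I, P1:M(95) | bus: none
[12] P0: store L1 := 32 | P0:M(32), P1:I | bus: none
[13] P0: load  L0 | P0:S(95), P1:S(95) | bus: BusRd,Flush
[14] P1: load  L1 | P0:S(32), P1:S(32) | bus: BusRd,Flush
[15] P1: load  L1 | P0:S(32), P1:S(32) | bus: none
[16] P0: store L0 := 66 | P0:M(66), P1:I | bus: BusUpgr
[17] P0: store L0 := 81 | P0:M(81), P1:I | bus: none
[18] P0: store L1 := 77 | P0:M(77), P1:I | bus: BusUpgr
[19] P1: load  L1 | P0:S(77), P1:S(77) | bus: BusRd,Flush
[20] P1: load  L0 | P0:S(81), P1:S(81) | bus: BusRd,Flush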